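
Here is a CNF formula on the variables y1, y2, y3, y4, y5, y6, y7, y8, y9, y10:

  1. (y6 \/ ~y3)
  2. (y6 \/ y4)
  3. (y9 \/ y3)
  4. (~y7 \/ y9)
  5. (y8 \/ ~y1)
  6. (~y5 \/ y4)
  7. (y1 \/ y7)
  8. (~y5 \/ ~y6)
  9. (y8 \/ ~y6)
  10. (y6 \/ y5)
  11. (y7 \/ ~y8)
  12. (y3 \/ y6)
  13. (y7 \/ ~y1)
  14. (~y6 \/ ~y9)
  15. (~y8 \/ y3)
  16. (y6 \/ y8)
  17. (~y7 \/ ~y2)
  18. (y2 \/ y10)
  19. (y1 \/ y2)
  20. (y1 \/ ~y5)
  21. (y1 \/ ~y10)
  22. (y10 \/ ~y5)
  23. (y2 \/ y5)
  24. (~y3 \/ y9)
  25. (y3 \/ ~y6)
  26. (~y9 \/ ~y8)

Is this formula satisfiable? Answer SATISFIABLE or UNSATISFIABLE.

UNSATISFIABLE

y6 = True:
  propagation gives y5=False, y8=True, y7=True, y9=True; an empty clause results — contradiction.
y6 = False:
  propagation gives y3=False; an empty clause results — contradiction.
Every branch closes, so no satisfying assignment exists.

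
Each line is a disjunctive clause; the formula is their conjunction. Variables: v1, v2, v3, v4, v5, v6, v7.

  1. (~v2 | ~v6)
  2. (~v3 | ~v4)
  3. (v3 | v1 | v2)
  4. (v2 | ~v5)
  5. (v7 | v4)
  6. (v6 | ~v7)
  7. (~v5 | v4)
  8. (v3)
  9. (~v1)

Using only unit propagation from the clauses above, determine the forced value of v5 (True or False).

Unit clause (v3) sets v3 = True.
From (~v4 | ~v3) and v3 = True: v4 = False.
In (v7 | v4), v4 is now false; v7 must hold, so v7 = True.
(~v7 | v6) with v7 = True leaves only v6, so v6 = True.
(~v6 | ~v2): since v6 = True, the clause reduces to (~v2). v2 = False.
In (v2 | ~v5), v2 is now false; ~v5 must hold, so v5 = False.

False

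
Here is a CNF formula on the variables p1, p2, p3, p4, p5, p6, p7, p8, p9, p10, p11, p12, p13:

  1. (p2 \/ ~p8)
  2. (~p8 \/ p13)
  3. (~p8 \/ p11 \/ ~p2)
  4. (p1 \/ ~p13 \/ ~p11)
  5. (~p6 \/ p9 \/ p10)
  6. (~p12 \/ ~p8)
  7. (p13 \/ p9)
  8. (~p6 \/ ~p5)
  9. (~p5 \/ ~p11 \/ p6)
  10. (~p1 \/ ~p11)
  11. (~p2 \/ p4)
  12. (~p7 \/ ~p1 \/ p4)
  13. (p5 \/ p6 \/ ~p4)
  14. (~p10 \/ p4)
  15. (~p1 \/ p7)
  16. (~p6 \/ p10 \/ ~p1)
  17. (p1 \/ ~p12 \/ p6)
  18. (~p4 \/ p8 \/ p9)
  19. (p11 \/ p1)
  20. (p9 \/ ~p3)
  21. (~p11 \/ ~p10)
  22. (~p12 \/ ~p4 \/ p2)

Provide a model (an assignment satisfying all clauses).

p1=T, p2=F, p3=T, p4=T, p5=F, p6=T, p7=T, p8=F, p9=T, p10=T, p11=F, p12=F, p13=F

Check each clause:
  1. (p2 \/ ~p8) — ~p8 is true.
  2. (p13 \/ ~p8) — ~p8 is true.
  3. (~p8 \/ p11 \/ ~p2) — ~p8 is true.
  4. (~p13 \/ ~p11 \/ p1) — p1 is true.
  5. (p10 \/ p9 \/ ~p6) — p9 is true.
  6. (~p8 \/ ~p12) — ~p8 is true.
  7. (p13 \/ p9) — p9 is true.
  8. (~p5 \/ ~p6) — ~p5 is true.
  9. (~p5 \/ ~p11 \/ p6) — ~p5 is true.
  10. (~p1 \/ ~p11) — ~p11 is true.
  11. (~p2 \/ p4) — p4 is true.
  12. (~p1 \/ p4 \/ ~p7) — p4 is true.
  13. (p5 \/ p6 \/ ~p4) — p6 is true.
  14. (~p10 \/ p4) — p4 is true.
  15. (p7 \/ ~p1) — p7 is true.
  16. (~p1 \/ ~p6 \/ p10) — p10 is true.
  17. (p6 \/ ~p12 \/ p1) — p1 is true.
  18. (~p4 \/ p8 \/ p9) — p9 is true.
  19. (p1 \/ p11) — p1 is true.
  20. (p9 \/ ~p3) — p9 is true.
  21. (~p11 \/ ~p10) — ~p11 is true.
  22. (~p12 \/ ~p4 \/ p2) — ~p12 is true.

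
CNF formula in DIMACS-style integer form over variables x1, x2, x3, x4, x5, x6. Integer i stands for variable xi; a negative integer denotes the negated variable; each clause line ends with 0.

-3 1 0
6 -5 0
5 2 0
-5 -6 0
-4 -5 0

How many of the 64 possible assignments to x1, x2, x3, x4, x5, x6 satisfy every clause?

12

Split on x5, then x6.
  x5=1, x6=1: a clause becomes empty — 0.
  x5=1, x6=0: a clause becomes empty — 0.
  x5=0, x6=1: x4 free; 3 ways for (x1,x2,x3) × 2^1 = 6.
  x5=0, x6=0: x4 free; 3 ways for (x1,x2,x3) × 2^1 = 6.
Total: 0 + 0 + 6 + 6 = 12.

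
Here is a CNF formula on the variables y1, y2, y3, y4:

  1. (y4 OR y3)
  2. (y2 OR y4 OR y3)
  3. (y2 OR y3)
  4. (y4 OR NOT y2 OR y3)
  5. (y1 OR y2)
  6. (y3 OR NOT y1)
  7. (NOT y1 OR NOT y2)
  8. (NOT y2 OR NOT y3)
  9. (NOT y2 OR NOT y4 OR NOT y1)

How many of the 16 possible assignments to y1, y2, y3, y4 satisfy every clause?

The models are:
  y1=0 y2=1 y3=0 y4=1
  y1=1 y2=0 y3=1 y4=0
  y1=1 y2=0 y3=1 y4=1
That's 3 in total.

3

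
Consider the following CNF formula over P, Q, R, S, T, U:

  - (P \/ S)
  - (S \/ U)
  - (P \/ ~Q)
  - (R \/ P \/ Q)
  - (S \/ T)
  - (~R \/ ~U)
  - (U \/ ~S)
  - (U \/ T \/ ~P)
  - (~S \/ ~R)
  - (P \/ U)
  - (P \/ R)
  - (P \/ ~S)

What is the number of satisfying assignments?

6

The models are:
  P=T Q=F R=F S=F T=T U=T
  P=T Q=F R=F S=T T=F U=T
  P=T Q=F R=F S=T T=T U=T
  P=T Q=T R=F S=F T=T U=T
  P=T Q=T R=F S=T T=F U=T
  P=T Q=T R=F S=T T=T U=T
Count: 6.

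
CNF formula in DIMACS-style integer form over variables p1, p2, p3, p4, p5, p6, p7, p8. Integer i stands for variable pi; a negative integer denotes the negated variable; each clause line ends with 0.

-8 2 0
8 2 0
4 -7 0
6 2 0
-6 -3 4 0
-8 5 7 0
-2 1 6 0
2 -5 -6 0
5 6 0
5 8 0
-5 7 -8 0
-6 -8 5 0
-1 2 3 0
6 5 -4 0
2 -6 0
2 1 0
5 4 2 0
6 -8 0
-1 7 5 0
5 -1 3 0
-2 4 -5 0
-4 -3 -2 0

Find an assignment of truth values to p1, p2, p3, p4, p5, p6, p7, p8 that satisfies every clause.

p1=T, p2=T, p3=F, p4=T, p5=T, p6=T, p7=T, p8=F

Branch on p1: take p1 = True.
Set p2 = True and propagate.
Set p3 = False and propagate.
  then p5 is forced to True.
  then p4 is forced to True.
For the remaining variables, p6 = True, p7 = True, p8 = False works.
Every clause has at least one true literal under this assignment.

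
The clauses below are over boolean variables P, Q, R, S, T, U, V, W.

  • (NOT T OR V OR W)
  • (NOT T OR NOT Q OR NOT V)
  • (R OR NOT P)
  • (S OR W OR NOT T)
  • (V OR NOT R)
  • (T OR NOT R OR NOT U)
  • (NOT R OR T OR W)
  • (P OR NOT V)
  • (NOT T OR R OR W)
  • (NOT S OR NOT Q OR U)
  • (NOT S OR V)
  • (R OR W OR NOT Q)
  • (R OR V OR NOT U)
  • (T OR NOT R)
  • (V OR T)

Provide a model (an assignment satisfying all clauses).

P=T, Q=F, R=T, S=F, T=T, U=F, V=T, W=T

Check each clause:
  1. (V OR NOT T OR W) — W is true.
  2. (NOT T OR NOT V OR NOT Q) — NOT Q is true.
  3. (NOT P OR R) — R is true.
  4. (W OR S OR NOT T) — W is true.
  5. (V OR NOT R) — V is true.
  6. (T OR NOT R OR NOT U) — NOT U is true.
  7. (T OR NOT R OR W) — W is true.
  8. (NOT V OR P) — P is true.
  9. (R OR NOT T OR W) — W is true.
  10. (NOT S OR NOT Q OR U) — NOT S is true.
  11. (NOT S OR V) — NOT S is true.
  12. (W OR R OR NOT Q) — W is true.
  13. (NOT U OR V OR R) — NOT U is true.
  14. (NOT R OR T) — T is true.
  15. (T OR V) — T is true.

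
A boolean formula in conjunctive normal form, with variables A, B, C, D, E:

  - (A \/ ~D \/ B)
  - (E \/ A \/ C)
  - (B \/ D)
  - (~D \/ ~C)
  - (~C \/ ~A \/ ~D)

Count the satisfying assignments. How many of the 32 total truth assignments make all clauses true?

Split on D, then A.
  D=T, A=T: remaining (B,C,E) ∈ {(F,F,F); (F,F,T); (T,F,F); (T,F,T)} — 4.
  D=T, A=F: remaining (B,C,E) ∈ {(T,F,T)} — 1.
  D=F, A=T: remaining (B,C,E) ∈ {(T,F,F); (T,F,T); (T,T,F); (T,T,T)} — 4.
  D=F, A=F: remaining (B,C,E) ∈ {(T,F,T); (T,T,F); (T,T,T)} — 3.
Total: 4 + 1 + 4 + 3 = 12.

12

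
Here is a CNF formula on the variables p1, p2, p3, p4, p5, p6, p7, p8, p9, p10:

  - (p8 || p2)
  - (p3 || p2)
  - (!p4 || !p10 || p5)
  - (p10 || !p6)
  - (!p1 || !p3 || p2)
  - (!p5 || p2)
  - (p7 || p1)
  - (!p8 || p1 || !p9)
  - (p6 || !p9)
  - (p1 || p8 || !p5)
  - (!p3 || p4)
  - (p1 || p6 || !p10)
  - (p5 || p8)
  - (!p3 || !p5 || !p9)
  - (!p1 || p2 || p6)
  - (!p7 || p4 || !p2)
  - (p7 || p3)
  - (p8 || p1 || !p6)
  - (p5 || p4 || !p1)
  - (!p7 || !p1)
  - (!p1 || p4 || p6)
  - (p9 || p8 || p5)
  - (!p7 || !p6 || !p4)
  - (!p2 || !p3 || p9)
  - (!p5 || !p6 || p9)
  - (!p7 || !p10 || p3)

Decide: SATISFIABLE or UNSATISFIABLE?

Set p1 = False and propagate.
  then p7 is forced to True.
Branch on p2: take p2 = False.
  then p8 is forced to True.
  then p3 is forced to True.
  then p5 is forced to False.
  then p9 is forced to False.
  then p4 is forced to True.
  then p10 is forced to False.
  then p6 is forced to False.
So p1=F, p2=F, p3=T, p4=T, p5=F, p6=F, p7=T, p8=T, p9=F, p10=F is a satisfying assignment.

SATISFIABLE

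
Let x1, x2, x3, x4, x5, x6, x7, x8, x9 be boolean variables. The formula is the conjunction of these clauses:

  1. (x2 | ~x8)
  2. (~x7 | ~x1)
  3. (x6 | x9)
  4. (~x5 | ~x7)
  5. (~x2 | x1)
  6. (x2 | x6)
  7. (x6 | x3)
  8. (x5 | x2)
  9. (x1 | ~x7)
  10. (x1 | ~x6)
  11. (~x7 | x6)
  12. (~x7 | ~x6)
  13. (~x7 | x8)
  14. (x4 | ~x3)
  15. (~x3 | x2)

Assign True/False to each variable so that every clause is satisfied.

x1 = True, x2 = True, x3 = True, x4 = True, x5 = True, x6 = False, x7 = False, x8 = True, x9 = True

Check each clause:
  1. (x2 | ~x8) — x2 is true.
  2. (~x1 | ~x7) — ~x7 is true.
  3. (x6 | x9) — x9 is true.
  4. (~x7 | ~x5) — ~x7 is true.
  5. (x1 | ~x2) — x1 is true.
  6. (x2 | x6) — x2 is true.
  7. (x3 | x6) — x3 is true.
  8. (x2 | x5) — x2 is true.
  9. (~x7 | x1) — x1 is true.
  10. (x1 | ~x6) — x1 is true.
  11. (x6 | ~x7) — ~x7 is true.
  12. (~x7 | ~x6) — ~x7 is true.
  13. (x8 | ~x7) — x8 is true.
  14. (x4 | ~x3) — x4 is true.
  15. (x2 | ~x3) — x2 is true.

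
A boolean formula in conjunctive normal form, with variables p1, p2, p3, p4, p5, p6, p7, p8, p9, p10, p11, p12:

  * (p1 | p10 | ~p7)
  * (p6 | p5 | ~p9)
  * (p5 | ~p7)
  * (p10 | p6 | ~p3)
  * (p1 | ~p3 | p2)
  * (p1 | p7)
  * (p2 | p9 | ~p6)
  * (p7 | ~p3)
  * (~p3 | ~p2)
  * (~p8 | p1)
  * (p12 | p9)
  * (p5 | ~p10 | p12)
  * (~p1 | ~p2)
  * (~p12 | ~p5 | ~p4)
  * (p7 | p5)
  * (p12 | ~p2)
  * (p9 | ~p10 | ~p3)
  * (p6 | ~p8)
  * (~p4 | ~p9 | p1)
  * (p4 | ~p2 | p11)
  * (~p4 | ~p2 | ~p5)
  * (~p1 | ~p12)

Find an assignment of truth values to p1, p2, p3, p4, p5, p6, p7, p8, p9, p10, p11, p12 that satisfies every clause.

p3 occurs only negated in the remaining clauses — set p3 = False.
p8 occurs only negated in the remaining clauses — set p8 = False.
Try p1 = True.
  then p2 is forced to False.
  then p12 is forced to False.
  then p9 is forced to True.
Branch on p5: take p5 = True.
p4, p6, p7, p10, p11 are now unconstrained; take p4 = False, p6 = True, p7 = False, p10 = True, p11 = False.
Check each clause:
  1. (p1 | p10 | ~p7) — p1 is true.
  2. (~p9 | p5 | p6) — p5 is true.
  3. (p5 | ~p7) — ~p7 is true.
  4. (~p3 | p10 | p6) — p10 is true.
  5. (p2 | ~p3 | p1) — p1 is true.
  6. (p7 | p1) — p1 is true.
  7. (p2 | ~p6 | p9) — p9 is true.
  8. (p7 | ~p3) — ~p3 is true.
  9. (~p2 | ~p3) — ~p3 is true.
  10. (~p8 | p1) — ~p8 is true.
  11. (p12 | p9) — p9 is true.
  12. (p5 | p12 | ~p10) — p5 is true.
  13. (~p2 | ~p1) — ~p2 is true.
  14. (~p4 | ~p5 | ~p12) — ~p12 is true.
  15. (p7 | p5) — p5 is true.
  16. (p12 | ~p2) — ~p2 is true.
  17. (~p3 | ~p10 | p9) — p9 is true.
  18. (p6 | ~p8) — ~p8 is true.
  19. (~p9 | p1 | ~p4) — p1 is true.
  20. (~p2 | p11 | p4) — ~p2 is true.
  21. (~p2 | ~p5 | ~p4) — ~p4 is true.
  22. (~p1 | ~p12) — ~p12 is true.

p1=T, p2=F, p3=F, p4=F, p5=T, p6=T, p7=F, p8=F, p9=T, p10=T, p11=F, p12=F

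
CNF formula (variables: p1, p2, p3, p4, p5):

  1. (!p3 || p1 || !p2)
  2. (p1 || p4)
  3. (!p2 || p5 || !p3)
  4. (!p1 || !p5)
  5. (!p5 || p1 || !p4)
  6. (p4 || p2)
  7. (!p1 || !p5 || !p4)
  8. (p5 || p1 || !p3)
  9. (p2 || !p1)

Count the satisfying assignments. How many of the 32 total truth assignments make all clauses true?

4

The models are:
  p1=0 p2=0 p3=0 p4=1 p5=0
  p1=0 p2=1 p3=0 p4=1 p5=0
  p1=1 p2=1 p3=0 p4=0 p5=0
  p1=1 p2=1 p3=0 p4=1 p5=0
Count: 4.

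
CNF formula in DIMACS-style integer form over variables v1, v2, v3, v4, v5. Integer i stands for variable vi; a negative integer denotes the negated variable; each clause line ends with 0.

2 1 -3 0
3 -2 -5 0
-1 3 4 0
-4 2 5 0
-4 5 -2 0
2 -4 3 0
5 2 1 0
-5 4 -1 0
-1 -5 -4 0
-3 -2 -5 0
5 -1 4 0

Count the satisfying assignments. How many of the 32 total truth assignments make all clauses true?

3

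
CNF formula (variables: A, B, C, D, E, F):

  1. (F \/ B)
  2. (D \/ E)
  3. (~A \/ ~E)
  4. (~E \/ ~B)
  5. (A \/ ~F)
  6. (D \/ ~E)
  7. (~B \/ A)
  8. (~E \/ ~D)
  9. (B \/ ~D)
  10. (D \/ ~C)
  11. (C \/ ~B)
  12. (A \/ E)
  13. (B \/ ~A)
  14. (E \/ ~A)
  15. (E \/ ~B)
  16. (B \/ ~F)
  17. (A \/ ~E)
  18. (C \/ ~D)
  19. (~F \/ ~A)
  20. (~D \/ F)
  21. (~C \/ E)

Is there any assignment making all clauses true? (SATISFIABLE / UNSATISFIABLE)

UNSATISFIABLE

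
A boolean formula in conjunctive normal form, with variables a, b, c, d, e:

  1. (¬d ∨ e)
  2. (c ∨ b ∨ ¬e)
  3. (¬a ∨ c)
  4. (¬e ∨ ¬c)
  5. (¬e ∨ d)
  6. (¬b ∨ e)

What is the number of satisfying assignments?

4

Satisfying assignments:
  a=F b=F c=F d=F e=F
  a=F b=F c=T d=F e=F
  a=F b=T c=F d=T e=T
  a=T b=F c=T d=F e=F
That's 4 in total.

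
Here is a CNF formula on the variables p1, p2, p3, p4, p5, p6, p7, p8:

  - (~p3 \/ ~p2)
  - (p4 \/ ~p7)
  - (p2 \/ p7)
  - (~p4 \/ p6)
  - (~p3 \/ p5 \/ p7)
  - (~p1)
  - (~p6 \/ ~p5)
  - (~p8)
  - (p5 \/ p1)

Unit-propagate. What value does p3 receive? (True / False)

False

Unit clause (~p1) sets p1 = False.
Unit clause (~p8) sets p8 = False.
In (p5 \/ p1), p1 is now false; p5 must hold, so p5 = True.
From (~p6 \/ ~p5) and p5 = True: p6 = False.
(p6 \/ ~p4) with p6 = False leaves only ~p4, so p4 = False.
In (~p7 \/ p4), p4 is now false; ~p7 must hold, so p7 = False.
In (p2 \/ p7), p7 is now false; p2 must hold, so p2 = True.
In (~p2 \/ ~p3), ~p2 is now false; ~p3 must hold, so p3 = False.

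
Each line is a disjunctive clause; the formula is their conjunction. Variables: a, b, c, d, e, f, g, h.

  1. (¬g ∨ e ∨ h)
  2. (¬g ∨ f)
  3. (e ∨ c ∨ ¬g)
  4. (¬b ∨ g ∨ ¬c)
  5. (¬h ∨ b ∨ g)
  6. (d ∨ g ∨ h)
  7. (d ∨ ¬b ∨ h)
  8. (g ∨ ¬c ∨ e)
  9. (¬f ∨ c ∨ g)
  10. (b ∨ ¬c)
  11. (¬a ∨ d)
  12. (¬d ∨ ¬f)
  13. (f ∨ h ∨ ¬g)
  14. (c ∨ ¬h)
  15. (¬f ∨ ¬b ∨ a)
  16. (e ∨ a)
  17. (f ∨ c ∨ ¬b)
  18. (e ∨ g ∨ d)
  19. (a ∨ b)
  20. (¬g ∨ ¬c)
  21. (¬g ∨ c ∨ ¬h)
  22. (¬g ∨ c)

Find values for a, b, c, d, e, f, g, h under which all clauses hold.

a = 1  b = 0  c = 0  d = 1  e = 0  f = 0  g = 0  h = 0

Check each clause:
  1. (e ∨ h ∨ ¬g) — ¬g is true.
  2. (f ∨ ¬g) — ¬g is true.
  3. (e ∨ ¬g ∨ c) — ¬g is true.
  4. (¬b ∨ ¬c ∨ g) — ¬c is true.
  5. (¬h ∨ g ∨ b) — ¬h is true.
  6. (d ∨ g ∨ h) — d is true.
  7. (h ∨ d ∨ ¬b) — d is true.
  8. (g ∨ e ∨ ¬c) — ¬c is true.
  9. (g ∨ c ∨ ¬f) — ¬f is true.
  10. (b ∨ ¬c) — ¬c is true.
  11. (¬a ∨ d) — d is true.
  12. (¬f ∨ ¬d) — ¬f is true.
  13. (¬g ∨ h ∨ f) — ¬g is true.
  14. (c ∨ ¬h) — ¬h is true.
  15. (a ∨ ¬f ∨ ¬b) — a is true.
  16. (a ∨ e) — a is true.
  17. (c ∨ ¬b ∨ f) — ¬b is true.
  18. (d ∨ g ∨ e) — d is true.
  19. (b ∨ a) — a is true.
  20. (¬c ∨ ¬g) — ¬g is true.
  21. (¬g ∨ ¬h ∨ c) — ¬h is true.
  22. (¬g ∨ c) — ¬g is true.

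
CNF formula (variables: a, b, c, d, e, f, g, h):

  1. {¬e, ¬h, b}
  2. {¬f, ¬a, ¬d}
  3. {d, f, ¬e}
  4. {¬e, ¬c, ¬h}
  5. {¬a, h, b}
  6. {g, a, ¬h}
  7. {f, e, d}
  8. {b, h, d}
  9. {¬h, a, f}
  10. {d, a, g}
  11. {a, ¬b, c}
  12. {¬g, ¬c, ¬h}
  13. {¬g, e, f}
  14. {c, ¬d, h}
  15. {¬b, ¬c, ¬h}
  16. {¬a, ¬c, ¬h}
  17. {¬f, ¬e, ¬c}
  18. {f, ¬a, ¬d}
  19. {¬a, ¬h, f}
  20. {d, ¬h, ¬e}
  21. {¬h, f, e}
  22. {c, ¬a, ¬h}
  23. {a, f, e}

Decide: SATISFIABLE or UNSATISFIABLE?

SATISFIABLE

Branch on a: take a = True.
Branch on b: take b = True.
Set c = False and propagate.
  then h is forced to False.
  then d is forced to False.
For the remaining variables, e = False, f = True, g = True works.
So a=True, b=True, c=False, d=False, e=False, f=True, g=True, h=False is a satisfying assignment.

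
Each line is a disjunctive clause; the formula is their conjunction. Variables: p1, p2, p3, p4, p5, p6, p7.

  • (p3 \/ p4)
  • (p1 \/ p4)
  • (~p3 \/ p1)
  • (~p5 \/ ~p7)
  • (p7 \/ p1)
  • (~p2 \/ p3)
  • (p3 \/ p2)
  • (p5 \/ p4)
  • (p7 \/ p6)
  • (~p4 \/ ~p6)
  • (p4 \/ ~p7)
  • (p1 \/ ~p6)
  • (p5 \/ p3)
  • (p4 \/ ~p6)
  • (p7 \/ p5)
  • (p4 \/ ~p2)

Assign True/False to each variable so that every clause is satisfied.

p1 = 1, p2 = 0, p3 = 1, p4 = 1, p5 = 0, p6 = 0, p7 = 1

Check each clause:
  1. (p4 \/ p3) — p3 is true.
  2. (p1 \/ p4) — p1 is true.
  3. (~p3 \/ p1) — p1 is true.
  4. (~p5 \/ ~p7) — ~p5 is true.
  5. (p7 \/ p1) — p1 is true.
  6. (p3 \/ ~p2) — p3 is true.
  7. (p2 \/ p3) — p3 is true.
  8. (p5 \/ p4) — p4 is true.
  9. (p6 \/ p7) — p7 is true.
  10. (~p4 \/ ~p6) — ~p6 is true.
  11. (p4 \/ ~p7) — p4 is true.
  12. (~p6 \/ p1) — p1 is true.
  13. (p5 \/ p3) — p3 is true.
  14. (~p6 \/ p4) — ~p6 is true.
  15. (p5 \/ p7) — p7 is true.
  16. (p4 \/ ~p2) — p4 is true.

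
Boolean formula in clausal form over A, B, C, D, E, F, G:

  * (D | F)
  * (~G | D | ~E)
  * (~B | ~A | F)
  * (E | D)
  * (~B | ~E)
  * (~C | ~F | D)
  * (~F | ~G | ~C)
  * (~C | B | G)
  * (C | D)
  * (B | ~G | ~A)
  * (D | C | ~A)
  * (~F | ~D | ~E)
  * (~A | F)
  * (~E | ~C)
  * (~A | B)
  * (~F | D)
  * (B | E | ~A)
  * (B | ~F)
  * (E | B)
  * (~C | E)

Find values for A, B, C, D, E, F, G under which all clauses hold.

A=F  B=T  C=F  D=T  E=F  F=F  G=T

Check each clause:
  1. (F | D) — D is true.
  2. (D | ~G | ~E) — ~E is true.
  3. (~A | ~B | F) — ~A is true.
  4. (D | E) — D is true.
  5. (~B | ~E) — ~E is true.
  6. (~C | ~F | D) — ~F is true.
  7. (~G | ~F | ~C) — ~F is true.
  8. (G | B | ~C) — B is true.
  9. (C | D) — D is true.
  10. (~A | ~G | B) — B is true.
  11. (~A | D | C) — D is true.
  12. (~D | ~E | ~F) — ~F is true.
  13. (~A | F) — ~A is true.
  14. (~E | ~C) — ~E is true.
  15. (~A | B) — B is true.
  16. (~F | D) — ~F is true.
  17. (B | E | ~A) — B is true.
  18. (B | ~F) — B is true.
  19. (B | E) — B is true.
  20. (E | ~C) — ~C is true.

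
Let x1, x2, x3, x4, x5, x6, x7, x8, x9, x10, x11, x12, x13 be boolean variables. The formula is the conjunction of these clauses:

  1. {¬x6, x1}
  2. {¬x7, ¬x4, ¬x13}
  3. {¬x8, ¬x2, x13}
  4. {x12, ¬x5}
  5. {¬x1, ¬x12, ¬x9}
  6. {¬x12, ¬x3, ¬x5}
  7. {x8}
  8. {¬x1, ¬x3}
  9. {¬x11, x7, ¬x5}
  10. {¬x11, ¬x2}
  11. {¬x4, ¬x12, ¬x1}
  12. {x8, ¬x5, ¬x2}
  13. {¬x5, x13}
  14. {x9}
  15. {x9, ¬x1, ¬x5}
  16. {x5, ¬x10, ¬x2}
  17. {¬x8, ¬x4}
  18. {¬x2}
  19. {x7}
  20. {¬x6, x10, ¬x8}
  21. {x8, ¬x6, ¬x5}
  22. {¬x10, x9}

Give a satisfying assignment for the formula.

x1=False, x2=False, x3=False, x4=False, x5=False, x6=False, x7=True, x8=True, x9=True, x10=False, x11=True, x12=True, x13=False

Check each clause:
  1. {¬x6, x1} — ¬x6 is true.
  2. {¬x7, ¬x13, ¬x4} — ¬x13 is true.
  3. {¬x2, x13, ¬x8} — ¬x2 is true.
  4. {x12, ¬x5} — ¬x5 is true.
  5. {¬x12, ¬x1, ¬x9} — ¬x1 is true.
  6. {¬x3, ¬x12, ¬x5} — ¬x5 is true.
  7. {x8} — x8 is true.
  8. {¬x1, ¬x3} — ¬x3 is true.
  9. {¬x5, x7, ¬x11} — ¬x5 is true.
  10. {¬x2, ¬x11} — ¬x2 is true.
  11. {¬x4, ¬x12, ¬x1} — ¬x4 is true.
  12. {¬x2, x8, ¬x5} — x8 is true.
  13. {x13, ¬x5} — ¬x5 is true.
  14. {x9} — x9 is true.
  15. {x9, ¬x5, ¬x1} — x9 is true.
  16. {¬x2, x5, ¬x10} — ¬x10 is true.
  17. {¬x8, ¬x4} — ¬x4 is true.
  18. {¬x2} — ¬x2 is true.
  19. {x7} — x7 is true.
  20. {¬x6, x10, ¬x8} — ¬x6 is true.
  21. {¬x5, ¬x6, x8} — x8 is true.
  22. {¬x10, x9} — x9 is true.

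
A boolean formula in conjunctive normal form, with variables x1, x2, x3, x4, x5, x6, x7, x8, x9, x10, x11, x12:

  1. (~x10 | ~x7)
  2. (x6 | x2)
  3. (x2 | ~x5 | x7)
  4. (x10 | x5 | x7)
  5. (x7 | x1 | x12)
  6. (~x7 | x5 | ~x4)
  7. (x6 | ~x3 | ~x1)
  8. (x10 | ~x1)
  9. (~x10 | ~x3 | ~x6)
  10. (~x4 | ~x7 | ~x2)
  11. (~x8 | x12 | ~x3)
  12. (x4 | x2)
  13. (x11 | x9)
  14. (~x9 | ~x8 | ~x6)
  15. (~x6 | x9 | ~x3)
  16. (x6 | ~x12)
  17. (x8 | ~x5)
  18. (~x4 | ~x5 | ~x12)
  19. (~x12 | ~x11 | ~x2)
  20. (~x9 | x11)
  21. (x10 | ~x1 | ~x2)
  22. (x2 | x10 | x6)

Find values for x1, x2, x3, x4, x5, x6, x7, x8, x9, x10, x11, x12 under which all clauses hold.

x1 = T, x2 = T, x3 = F, x4 = F, x5 = F, x6 = F, x7 = F, x8 = T, x9 = T, x10 = T, x11 = T, x12 = F

x3 occurs only negated in the remaining clauses — set x3 = False.
Try x1 = True.
  then x10 is forced to True.
  then x7 is forced to False.
The remaining clauses are satisfied by x2 = True, x4 = False, x5 = False, x6 = False, x8 = True, x9 = True, x11 = True, x12 = False.
Every clause has at least one true literal under this assignment.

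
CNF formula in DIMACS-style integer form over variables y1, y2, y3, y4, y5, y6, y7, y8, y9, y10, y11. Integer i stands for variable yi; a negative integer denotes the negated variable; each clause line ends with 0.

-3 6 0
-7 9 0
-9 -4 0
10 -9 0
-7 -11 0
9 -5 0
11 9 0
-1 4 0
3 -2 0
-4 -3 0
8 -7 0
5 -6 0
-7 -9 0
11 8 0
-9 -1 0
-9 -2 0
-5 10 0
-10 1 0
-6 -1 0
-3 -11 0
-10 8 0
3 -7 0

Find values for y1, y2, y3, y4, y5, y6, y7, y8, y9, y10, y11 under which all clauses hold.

y1=False, y2=False, y3=False, y4=True, y5=False, y6=False, y7=False, y8=True, y9=False, y10=False, y11=True

Pure literal: y2 appears only negated; assign y2 = False.
y7 occurs only negated in the remaining clauses — set y7 = False.
Set y1 = False and propagate.
  then y10 is forced to False.
  then y9 is forced to False.
  then y5 is forced to False.
  then y11 is forced to True.
  then y6 is forced to False.
  then y3 is forced to False.
y4, y8 are now unconstrained; take y4 = True, y8 = True.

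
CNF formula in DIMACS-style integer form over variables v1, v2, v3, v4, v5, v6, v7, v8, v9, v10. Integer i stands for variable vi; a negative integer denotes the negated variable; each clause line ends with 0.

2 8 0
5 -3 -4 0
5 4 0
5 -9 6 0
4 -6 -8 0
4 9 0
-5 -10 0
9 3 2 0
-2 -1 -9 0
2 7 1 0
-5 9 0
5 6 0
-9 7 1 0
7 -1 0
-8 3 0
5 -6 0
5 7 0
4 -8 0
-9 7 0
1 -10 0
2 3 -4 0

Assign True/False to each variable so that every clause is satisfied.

v1=0  v2=1  v3=1  v4=1  v5=1  v6=0  v7=1  v8=1  v9=1  v10=0

Pure literal: v7 appears only positively; assign v7 = True.
v10 occurs only negated in the remaining clauses — set v10 = False.
Set v1 = False and propagate.
Set v2 = True and propagate.
The remaining clauses are satisfied by v3 = True, v4 = True, v5 = True, v6 = False, v8 = True, v9 = True.
Every clause has at least one true literal under this assignment.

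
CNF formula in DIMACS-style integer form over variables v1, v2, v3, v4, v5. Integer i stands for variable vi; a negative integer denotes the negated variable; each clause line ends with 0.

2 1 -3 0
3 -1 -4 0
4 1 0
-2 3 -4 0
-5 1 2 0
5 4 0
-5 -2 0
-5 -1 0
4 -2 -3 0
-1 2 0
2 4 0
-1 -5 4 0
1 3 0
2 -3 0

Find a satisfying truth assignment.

v1 = F  v2 = T  v3 = T  v4 = T  v5 = F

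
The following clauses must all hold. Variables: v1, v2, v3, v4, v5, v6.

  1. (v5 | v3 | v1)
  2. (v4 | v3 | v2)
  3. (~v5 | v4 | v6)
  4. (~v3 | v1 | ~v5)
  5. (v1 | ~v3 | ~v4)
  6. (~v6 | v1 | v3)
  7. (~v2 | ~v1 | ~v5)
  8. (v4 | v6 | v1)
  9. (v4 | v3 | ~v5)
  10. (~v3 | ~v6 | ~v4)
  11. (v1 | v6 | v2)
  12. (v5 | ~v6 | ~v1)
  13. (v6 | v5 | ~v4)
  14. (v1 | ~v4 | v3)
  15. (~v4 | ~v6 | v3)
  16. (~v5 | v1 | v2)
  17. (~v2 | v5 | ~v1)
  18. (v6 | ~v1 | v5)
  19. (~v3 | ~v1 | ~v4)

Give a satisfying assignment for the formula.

v1 = F, v2 = F, v3 = T, v4 = F, v5 = F, v6 = T

Try v1 = False.
For the remaining variables, v2 = False, v3 = True, v4 = False, v5 = False, v6 = True works.
Check each clause:
  1. (v5 | v1 | v3) — v3 is true.
  2. (v4 | v3 | v2) — v3 is true.
  3. (~v5 | v6 | v4) — ~v5 is true.
  4. (~v5 | ~v3 | v1) — ~v5 is true.
  5. (v1 | ~v3 | ~v4) — ~v4 is true.
  6. (v3 | v1 | ~v6) — v3 is true.
  7. (~v5 | ~v2 | ~v1) — ~v5 is true.
  8. (v4 | v1 | v6) — v6 is true.
  9. (~v5 | v3 | v4) — v3 is true.
  10. (~v4 | ~v3 | ~v6) — ~v4 is true.
  11. (v6 | v1 | v2) — v6 is true.
  12. (~v1 | v5 | ~v6) — ~v1 is true.
  13. (v5 | ~v4 | v6) — ~v4 is true.
  14. (v3 | ~v4 | v1) — v3 is true.
  15. (~v4 | v3 | ~v6) — v3 is true.
  16. (~v5 | v2 | v1) — ~v5 is true.
  17. (~v1 | v5 | ~v2) — ~v2 is true.
  18. (~v1 | v6 | v5) — v6 is true.
  19. (~v1 | ~v4 | ~v3) — ~v4 is true.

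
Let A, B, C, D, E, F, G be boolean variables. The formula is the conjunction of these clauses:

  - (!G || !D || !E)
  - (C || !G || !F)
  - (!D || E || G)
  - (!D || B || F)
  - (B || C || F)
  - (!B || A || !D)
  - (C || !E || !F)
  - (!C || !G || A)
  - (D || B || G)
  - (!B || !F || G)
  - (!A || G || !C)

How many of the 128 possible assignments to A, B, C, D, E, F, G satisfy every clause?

24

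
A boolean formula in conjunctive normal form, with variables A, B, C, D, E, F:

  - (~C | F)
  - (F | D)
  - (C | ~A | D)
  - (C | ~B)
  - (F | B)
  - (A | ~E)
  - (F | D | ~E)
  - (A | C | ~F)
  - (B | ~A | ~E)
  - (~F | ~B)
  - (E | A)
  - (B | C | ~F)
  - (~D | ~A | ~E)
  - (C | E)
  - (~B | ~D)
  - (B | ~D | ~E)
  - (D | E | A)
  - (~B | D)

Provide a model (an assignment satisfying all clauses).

A=True, B=False, C=True, D=True, E=False, F=True

Try A = True.
Set B = False and propagate.
  then F is forced to True.
  then E is forced to False.
  then C is forced to True.
D is now unconstrained; take D = True.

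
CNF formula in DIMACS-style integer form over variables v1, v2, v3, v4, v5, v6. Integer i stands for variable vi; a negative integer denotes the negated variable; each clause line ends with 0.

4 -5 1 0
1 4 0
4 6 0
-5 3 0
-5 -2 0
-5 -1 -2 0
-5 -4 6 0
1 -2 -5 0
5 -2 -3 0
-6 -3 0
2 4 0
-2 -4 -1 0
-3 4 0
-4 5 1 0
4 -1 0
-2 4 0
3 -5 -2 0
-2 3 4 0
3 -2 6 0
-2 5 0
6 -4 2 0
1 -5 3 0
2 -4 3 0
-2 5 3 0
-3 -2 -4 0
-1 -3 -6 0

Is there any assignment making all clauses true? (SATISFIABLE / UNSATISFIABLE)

UNSATISFIABLE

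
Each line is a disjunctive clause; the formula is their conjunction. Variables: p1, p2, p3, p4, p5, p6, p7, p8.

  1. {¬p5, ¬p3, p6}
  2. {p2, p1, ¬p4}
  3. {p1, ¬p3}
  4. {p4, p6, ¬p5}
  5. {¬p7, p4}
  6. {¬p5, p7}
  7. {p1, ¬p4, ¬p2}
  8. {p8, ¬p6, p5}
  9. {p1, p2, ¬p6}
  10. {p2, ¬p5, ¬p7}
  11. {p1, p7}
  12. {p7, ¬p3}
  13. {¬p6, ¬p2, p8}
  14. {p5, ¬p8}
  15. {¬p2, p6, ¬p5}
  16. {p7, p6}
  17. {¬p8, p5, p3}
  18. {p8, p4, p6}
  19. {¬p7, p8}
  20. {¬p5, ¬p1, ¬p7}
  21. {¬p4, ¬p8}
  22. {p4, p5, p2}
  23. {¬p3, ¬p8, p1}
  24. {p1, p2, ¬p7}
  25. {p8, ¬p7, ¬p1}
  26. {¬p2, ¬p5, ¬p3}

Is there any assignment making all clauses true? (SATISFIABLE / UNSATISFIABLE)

UNSATISFIABLE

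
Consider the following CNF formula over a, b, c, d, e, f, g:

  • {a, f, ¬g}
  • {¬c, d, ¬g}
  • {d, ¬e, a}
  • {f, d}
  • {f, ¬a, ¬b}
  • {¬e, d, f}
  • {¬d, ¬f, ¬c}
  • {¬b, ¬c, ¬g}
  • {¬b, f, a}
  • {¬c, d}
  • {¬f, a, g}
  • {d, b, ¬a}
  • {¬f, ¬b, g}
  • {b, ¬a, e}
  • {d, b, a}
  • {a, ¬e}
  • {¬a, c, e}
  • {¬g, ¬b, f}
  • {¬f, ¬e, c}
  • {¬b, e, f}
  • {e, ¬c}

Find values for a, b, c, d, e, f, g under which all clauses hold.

a=T, b=F, c=F, d=T, e=T, f=F, g=F

Check each clause:
  1. {¬g, a, f} — a is true.
  2. {d, ¬c, ¬g} — ¬g is true.
  3. {d, ¬e, a} — a is true.
  4. {d, f} — d is true.
  5. {¬b, f, ¬a} — ¬b is true.
  6. {d, f, ¬e} — d is true.
  7. {¬d, ¬f, ¬c} — ¬f is true.
  8. {¬c, ¬g, ¬b} — ¬g is true.
  9. {a, ¬b, f} — a is true.
  10. {d, ¬c} — d is true.
  11. {¬f, a, g} — a is true.
  12. {d, ¬a, b} — d is true.
  13. {g, ¬b, ¬f} — ¬f is true.
  14. {b, ¬a, e} — e is true.
  15. {a, b, d} — a is true.
  16. {a, ¬e} — a is true.
  17. {c, e, ¬a} — e is true.
  18. {¬b, f, ¬g} — ¬g is true.
  19. {¬e, c, ¬f} — ¬f is true.
  20. {¬b, e, f} — e is true.
  21. {e, ¬c} — e is true.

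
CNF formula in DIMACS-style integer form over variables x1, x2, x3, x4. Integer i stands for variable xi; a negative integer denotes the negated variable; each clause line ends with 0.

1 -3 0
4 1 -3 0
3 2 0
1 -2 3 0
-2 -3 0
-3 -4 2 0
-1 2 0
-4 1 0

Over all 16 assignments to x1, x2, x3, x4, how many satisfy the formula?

2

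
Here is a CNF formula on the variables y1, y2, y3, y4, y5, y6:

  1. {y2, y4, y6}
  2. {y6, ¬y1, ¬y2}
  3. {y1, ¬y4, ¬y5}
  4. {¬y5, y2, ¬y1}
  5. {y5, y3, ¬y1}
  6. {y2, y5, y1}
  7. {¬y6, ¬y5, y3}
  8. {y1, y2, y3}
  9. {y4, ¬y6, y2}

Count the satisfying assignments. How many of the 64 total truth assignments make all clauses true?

Case analysis on y1 and y2:
  y1=T, y2=T: remaining (y3,y4,y5,y6) ∈ {(T,F,F,T); (T,F,T,T); (T,T,F,T); (T,T,T,T)} — 4.
  y1=T, y2=F: remaining (y3,y4,y5,y6) ∈ {(T,T,F,F); (T,T,F,T)} — 2.
  y1=F, y2=T: 11 of the 16 assignments to (y3,y4,y5,y6) work.
  y1=F, y2=F: a clause becomes empty — 0.
Total: 4 + 2 + 11 + 0 = 17.

17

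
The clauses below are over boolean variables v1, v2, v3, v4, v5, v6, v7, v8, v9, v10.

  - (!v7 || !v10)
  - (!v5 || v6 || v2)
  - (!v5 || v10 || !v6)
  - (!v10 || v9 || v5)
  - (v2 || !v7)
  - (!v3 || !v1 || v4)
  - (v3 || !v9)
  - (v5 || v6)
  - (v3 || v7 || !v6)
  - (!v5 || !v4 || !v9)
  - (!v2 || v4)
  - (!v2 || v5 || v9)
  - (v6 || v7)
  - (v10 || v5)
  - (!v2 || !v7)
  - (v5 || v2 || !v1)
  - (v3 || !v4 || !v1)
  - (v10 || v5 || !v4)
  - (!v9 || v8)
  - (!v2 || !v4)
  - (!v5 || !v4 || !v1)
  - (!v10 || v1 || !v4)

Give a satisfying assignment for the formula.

v1 = False  v2 = False  v3 = True  v4 = False  v5 = True  v6 = True  v7 = False  v8 = True  v9 = False  v10 = True

Check each clause:
  1. (!v7 || !v10) — !v7 is true.
  2. (!v5 || v6 || v2) — v6 is true.
  3. (v10 || !v6 || !v5) — v10 is true.
  4. (v5 || v9 || !v10) — v5 is true.
  5. (v2 || !v7) — !v7 is true.
  6. (!v3 || !v1 || v4) — !v1 is true.
  7. (!v9 || v3) — v3 is true.
  8. (v5 || v6) — v5 is true.
  9. (!v6 || v7 || v3) — v3 is true.
  10. (!v4 || !v5 || !v9) — !v4 is true.
  11. (v4 || !v2) — !v2 is true.
  12. (v9 || !v2 || v5) — v5 is true.
  13. (v7 || v6) — v6 is true.
  14. (v5 || v10) — v10 is true.
  15. (!v2 || !v7) — !v7 is true.
  16. (v2 || v5 || !v1) — v5 is true.
  17. (!v1 || v3 || !v4) — v3 is true.
  18. (!v4 || v10 || v5) — v10 is true.
  19. (v8 || !v9) — v8 is true.
  20. (!v4 || !v2) — !v4 is true.
  21. (!v1 || !v5 || !v4) — !v4 is true.
  22. (!v10 || !v4 || v1) — !v4 is true.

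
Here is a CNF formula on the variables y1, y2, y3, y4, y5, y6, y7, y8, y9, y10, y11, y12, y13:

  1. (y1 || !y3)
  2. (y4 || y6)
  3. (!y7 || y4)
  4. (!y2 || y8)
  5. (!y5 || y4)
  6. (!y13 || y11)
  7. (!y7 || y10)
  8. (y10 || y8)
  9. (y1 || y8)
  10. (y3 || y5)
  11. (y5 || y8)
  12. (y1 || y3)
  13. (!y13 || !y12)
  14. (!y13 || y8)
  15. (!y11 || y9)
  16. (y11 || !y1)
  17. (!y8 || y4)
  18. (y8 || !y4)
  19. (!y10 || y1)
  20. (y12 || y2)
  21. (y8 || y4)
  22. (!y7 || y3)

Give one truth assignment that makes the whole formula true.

y6 occurs only positively in the remaining clauses — set y6 = True.
y7 occurs only negated in the remaining clauses — set y7 = False.
Branch on y1: take y1 = True.
  then y11 is forced to True.
  then y9 is forced to True.
Set y2 = False and propagate.
  then y12 is forced to True.
  then y13 is forced to False.
For the remaining variables, y3 = False, y4 = True, y5 = True, y8 = True, y10 = True works.
Every clause has at least one true literal under this assignment.

y1 = True  y2 = False  y3 = False  y4 = True  y5 = True  y6 = True  y7 = False  y8 = True  y9 = True  y10 = True  y11 = True  y12 = True  y13 = False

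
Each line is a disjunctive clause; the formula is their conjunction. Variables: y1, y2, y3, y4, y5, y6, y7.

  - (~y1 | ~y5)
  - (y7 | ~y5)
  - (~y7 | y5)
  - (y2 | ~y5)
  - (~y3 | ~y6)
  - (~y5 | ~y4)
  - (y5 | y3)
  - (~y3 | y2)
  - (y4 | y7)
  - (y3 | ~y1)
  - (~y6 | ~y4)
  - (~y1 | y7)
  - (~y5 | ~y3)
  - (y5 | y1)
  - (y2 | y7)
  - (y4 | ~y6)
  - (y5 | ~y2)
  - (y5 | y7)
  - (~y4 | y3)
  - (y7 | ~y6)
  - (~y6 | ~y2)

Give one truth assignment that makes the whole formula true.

y6 occurs only negated in the remaining clauses — set y6 = False.
Branch on y1: take y1 = False.
  then y5 is forced to True.
  then y7 is forced to True.
  then y2 is forced to True.
  then y4 is forced to False.
  then y3 is forced to False.
Check each clause:
  1. (~y5 | ~y1) — ~y1 is true.
  2. (~y5 | y7) — y7 is true.
  3. (y5 | ~y7) — y5 is true.
  4. (y2 | ~y5) — y2 is true.
  5. (~y3 | ~y6) — ~y6 is true.
  6. (~y4 | ~y5) — ~y4 is true.
  7. (y5 | y3) — y5 is true.
  8. (~y3 | y2) — y2 is true.
  9. (y4 | y7) — y7 is true.
  10. (~y1 | y3) — ~y1 is true.
  11. (~y6 | ~y4) — ~y6 is true.
  12. (y7 | ~y1) — ~y1 is true.
  13. (~y3 | ~y5) — ~y3 is true.
  14. (y1 | y5) — y5 is true.
  15. (y7 | y2) — y2 is true.
  16. (~y6 | y4) — ~y6 is true.
  17. (~y2 | y5) — y5 is true.
  18. (y5 | y7) — y5 is true.
  19. (y3 | ~y4) — ~y4 is true.
  20. (y7 | ~y6) — ~y6 is true.
  21. (~y6 | ~y2) — ~y6 is true.

y1=False, y2=True, y3=False, y4=False, y5=True, y6=False, y7=True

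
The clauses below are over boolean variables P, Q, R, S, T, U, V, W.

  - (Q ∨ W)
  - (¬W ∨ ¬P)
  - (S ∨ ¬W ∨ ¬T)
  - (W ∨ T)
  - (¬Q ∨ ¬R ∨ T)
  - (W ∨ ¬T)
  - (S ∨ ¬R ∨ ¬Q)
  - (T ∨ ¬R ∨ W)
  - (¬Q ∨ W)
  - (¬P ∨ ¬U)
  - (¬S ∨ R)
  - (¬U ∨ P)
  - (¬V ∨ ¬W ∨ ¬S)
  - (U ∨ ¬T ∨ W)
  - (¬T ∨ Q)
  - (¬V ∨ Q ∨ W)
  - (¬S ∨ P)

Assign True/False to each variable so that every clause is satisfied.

P = False  Q = True  R = False  S = False  T = False  U = False  V = True  W = True

Branch on P: take P = False.
  then U is forced to False.
  then S is forced to False.
Try Q = True.
  then R is forced to False.
  then W is forced to True.
  then T is forced to False.
V is now unconstrained; take V = True.
Every clause has at least one true literal under this assignment.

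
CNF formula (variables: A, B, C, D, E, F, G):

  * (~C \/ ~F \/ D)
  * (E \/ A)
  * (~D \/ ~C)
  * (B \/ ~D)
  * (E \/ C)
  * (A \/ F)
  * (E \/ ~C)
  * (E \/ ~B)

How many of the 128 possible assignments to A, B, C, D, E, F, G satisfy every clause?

Split on C, then E.
  C=1, E=1: remaining (A,B,D,F,G) ∈ {(1,0,0,0,0); (1,0,0,0,1); (1,1,0,0,0); (1,1,0,0,1)} — 4.
  C=1, E=0: a clause becomes empty — 0.
  C=0, E=1: G free; 9 ways for (A,B,D,F) × 2^1 = 18.
  C=0, E=0: a clause becomes empty — 0.
Total: 4 + 0 + 18 + 0 = 22.

22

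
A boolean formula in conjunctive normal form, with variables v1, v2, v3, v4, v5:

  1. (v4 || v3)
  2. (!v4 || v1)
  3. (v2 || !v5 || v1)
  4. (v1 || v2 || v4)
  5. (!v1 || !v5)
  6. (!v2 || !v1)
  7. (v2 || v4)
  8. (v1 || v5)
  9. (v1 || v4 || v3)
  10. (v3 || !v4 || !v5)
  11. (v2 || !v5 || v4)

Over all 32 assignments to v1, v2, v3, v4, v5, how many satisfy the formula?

3

The models are:
  v1=F v2=T v3=T v4=F v5=T
  v1=T v2=F v3=F v4=T v5=F
  v1=T v2=F v3=T v4=T v5=F
Count: 3.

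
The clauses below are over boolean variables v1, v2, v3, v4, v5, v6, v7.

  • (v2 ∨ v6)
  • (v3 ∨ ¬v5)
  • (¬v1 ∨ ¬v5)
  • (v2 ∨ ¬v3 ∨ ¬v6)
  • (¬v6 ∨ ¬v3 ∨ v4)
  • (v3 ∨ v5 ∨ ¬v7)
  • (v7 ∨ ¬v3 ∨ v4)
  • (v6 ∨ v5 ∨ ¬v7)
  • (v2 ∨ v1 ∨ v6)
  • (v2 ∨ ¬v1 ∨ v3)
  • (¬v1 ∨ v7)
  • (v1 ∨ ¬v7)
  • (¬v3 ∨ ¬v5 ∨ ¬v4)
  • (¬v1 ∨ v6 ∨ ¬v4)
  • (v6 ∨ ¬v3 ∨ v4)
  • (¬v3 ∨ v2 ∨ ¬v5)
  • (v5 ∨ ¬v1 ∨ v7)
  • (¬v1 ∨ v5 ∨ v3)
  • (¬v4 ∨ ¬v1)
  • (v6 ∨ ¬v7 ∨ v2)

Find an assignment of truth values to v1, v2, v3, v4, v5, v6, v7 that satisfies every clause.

Pure literal: v2 appears only positively; assign v2 = True.
Set v1 = False and propagate.
  then v7 is forced to False.
Set v3 = True and propagate.
  then v4 is forced to True.
  then v5 is forced to False.
v6 is now unconstrained; take v6 = True.
Check each clause:
  1. (v6 ∨ v2) — v2 is true.
  2. (v3 ∨ ¬v5) — v3 is true.
  3. (¬v1 ∨ ¬v5) — ¬v5 is true.
  4. (¬v3 ∨ ¬v6 ∨ v2) — v2 is true.
  5. (¬v6 ∨ v4 ∨ ¬v3) — v4 is true.
  6. (¬v7 ∨ v5 ∨ v3) — ¬v7 is true.
  7. (v4 ∨ ¬v3 ∨ v7) — v4 is true.
  8. (v6 ∨ v5 ∨ ¬v7) — ¬v7 is true.
  9. (v6 ∨ v2 ∨ v1) — v2 is true.
  10. (¬v1 ∨ v3 ∨ v2) — v2 is true.
  11. (¬v1 ∨ v7) — ¬v1 is true.
  12. (¬v7 ∨ v1) — ¬v7 is true.
  13. (¬v3 ∨ ¬v4 ∨ ¬v5) — ¬v5 is true.
  14. (v6 ∨ ¬v4 ∨ ¬v1) — v6 is true.
  15. (v4 ∨ ¬v3 ∨ v6) — v4 is true.
  16. (v2 ∨ ¬v3 ∨ ¬v5) — v2 is true.
  17. (v5 ∨ ¬v1 ∨ v7) — ¬v1 is true.
  18. (¬v1 ∨ v3 ∨ v5) — v3 is true.
  19. (¬v4 ∨ ¬v1) — ¬v1 is true.
  20. (¬v7 ∨ v6 ∨ v2) — ¬v7 is true.

v1=F, v2=T, v3=T, v4=T, v5=F, v6=T, v7=F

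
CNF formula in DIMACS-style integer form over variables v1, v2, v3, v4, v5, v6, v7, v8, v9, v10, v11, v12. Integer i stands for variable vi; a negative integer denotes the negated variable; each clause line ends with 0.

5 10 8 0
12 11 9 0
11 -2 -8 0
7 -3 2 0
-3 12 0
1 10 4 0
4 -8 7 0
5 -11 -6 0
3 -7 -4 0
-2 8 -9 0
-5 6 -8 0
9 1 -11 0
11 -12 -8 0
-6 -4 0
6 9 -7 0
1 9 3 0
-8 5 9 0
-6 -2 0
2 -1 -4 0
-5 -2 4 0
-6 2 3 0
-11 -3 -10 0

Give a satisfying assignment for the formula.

v1 = T, v2 = T, v3 = T, v4 = F, v5 = F, v6 = F, v7 = F, v8 = F, v9 = F, v10 = T, v11 = F, v12 = T

Check each clause:
  1. (v10 || v5 || v8) — v10 is true.
  2. (v12 || v11 || v9) — v12 is true.
  3. (!v2 || !v8 || v11) — !v8 is true.
  4. (v7 || v2 || !v3) — v2 is true.
  5. (!v3 || v12) — v12 is true.
  6. (v10 || v4 || v1) — v1 is true.
  7. (!v8 || v4 || v7) — !v8 is true.
  8. (!v6 || !v11 || v5) — !v6 is true.
  9. (v3 || !v7 || !v4) — !v7 is true.
  10. (!v9 || !v2 || v8) — !v9 is true.
  11. (v6 || !v8 || !v5) — !v8 is true.
  12. (v1 || v9 || !v11) — v1 is true.
  13. (v11 || !v8 || !v12) — !v8 is true.
  14. (!v6 || !v4) — !v6 is true.
  15. (v9 || !v7 || v6) — !v7 is true.
  16. (v3 || v1 || v9) — v1 is true.
  17. (!v8 || v9 || v5) — !v8 is true.
  18. (!v2 || !v6) — !v6 is true.
  19. (!v1 || !v4 || v2) — v2 is true.
  20. (!v5 || !v2 || v4) — !v5 is true.
  21. (v3 || v2 || !v6) — v2 is true.
  22. (!v10 || !v11 || !v3) — !v11 is true.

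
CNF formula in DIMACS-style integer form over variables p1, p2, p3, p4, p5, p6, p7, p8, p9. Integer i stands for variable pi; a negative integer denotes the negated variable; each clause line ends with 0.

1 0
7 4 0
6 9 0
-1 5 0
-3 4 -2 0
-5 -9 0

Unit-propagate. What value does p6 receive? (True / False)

True

Unit clause (p1) sets p1 = True.
In (p5 \/ ~p1), ~p1 is now false; p5 must hold, so p5 = True.
(~p9 \/ ~p5) with p5 = True leaves only ~p9, so p9 = False.
In (p6 \/ p9), p9 is now false; p6 must hold, so p6 = True.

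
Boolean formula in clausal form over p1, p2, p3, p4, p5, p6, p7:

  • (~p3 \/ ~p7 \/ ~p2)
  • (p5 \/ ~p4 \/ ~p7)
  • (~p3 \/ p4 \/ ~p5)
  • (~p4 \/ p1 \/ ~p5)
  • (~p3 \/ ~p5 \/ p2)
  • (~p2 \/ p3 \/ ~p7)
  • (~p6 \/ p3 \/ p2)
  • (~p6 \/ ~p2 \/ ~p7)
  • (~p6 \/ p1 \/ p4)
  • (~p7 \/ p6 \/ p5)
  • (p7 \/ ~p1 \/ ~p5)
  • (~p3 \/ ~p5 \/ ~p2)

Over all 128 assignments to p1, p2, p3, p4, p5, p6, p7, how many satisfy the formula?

Case analysis on p5 and p2:
  p5=T, p2=T: remaining (p1,p3,p4,p6,p7) ∈ {(F,F,F,F,F)} — 1.
  p5=T, p2=F: remaining (p1,p3,p4,p6,p7) ∈ {(F,F,F,F,F); (F,F,F,F,T); (T,F,F,F,T); (T,F,T,F,T)} — 4.
  p5=F, p2=T: p3 free; 7 ways for (p1,p4,p6,p7) × 2^1 = 14.
  p5=F, p2=F: 12 of the 32 assignments to (p1,p3,p4,p6,p7) work.
Total: 1 + 4 + 14 + 12 = 31.

31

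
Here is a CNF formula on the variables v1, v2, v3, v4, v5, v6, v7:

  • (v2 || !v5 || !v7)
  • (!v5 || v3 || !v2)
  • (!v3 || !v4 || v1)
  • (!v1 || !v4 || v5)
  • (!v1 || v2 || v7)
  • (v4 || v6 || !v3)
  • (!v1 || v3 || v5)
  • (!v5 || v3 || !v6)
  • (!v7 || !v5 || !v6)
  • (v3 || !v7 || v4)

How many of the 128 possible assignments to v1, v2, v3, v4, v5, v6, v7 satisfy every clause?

27

Case analysis on v3 and v5:
  v3=1, v5=1: 6 of the 32 assignments to (v1,v2,v4,v6,v7) work.
  v3=1, v5=0: 7 of the 32 assignments to (v1,v2,v4,v6,v7) work.
  v3=0, v5=1: remaining (v1,v2,v4,v6,v7) ∈ {(0,0,0,0,0); (0,0,1,0,0)} — 2.
  v3=0, v5=0: v2, v6 free; 3 ways for (v1,v4,v7) × 2^2 = 12.
Total: 6 + 7 + 2 + 12 = 27.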